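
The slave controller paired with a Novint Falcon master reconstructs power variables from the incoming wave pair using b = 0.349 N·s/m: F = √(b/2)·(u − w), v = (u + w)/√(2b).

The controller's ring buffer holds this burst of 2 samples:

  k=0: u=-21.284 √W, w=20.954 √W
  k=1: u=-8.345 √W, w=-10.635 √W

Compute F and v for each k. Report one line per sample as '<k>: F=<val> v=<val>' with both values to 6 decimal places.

k=0: u−w=-42.238000, u+w=-0.330000; √(b/2)=0.417732, √(2b)=0.835464; F=0.417732×(-42.238)=-17.644163, v=-0.330000/0.835464=-0.394990
k=1: u−w=2.290000, u+w=-18.980000; √(b/2)=0.417732, √(2b)=0.835464; F=0.417732×2.29=0.956606, v=-18.980000/0.835464=-22.717916

0: F=-17.644163 v=-0.394990
1: F=0.956606 v=-22.717916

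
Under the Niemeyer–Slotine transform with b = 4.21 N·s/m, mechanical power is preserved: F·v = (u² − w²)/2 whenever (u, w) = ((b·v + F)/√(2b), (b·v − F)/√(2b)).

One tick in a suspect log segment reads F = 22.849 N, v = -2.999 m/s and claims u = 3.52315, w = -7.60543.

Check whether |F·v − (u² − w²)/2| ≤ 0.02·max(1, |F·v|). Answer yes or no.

F·v = 22.849×(-2.999) = -68.5242 W.
(u² − w²)/2 = (12.4126 − 57.8426)/2 = -22.7150 W.
|Δ| = 45.8092;  2% of max(1, |F·v|) = 1.3705.

no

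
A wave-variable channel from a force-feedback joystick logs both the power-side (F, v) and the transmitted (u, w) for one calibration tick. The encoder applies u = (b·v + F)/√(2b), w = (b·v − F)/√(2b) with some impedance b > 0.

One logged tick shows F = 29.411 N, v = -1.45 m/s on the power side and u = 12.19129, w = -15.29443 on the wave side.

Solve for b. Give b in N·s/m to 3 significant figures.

b = 2.29 N·s/m

u + w = -3.10314;  u + w = √(2b)·v, so √(2b) = -3.10314/(-1.45) = 2.14010.
b = (√(2b))²/2 = 4.58001/2 = 2.29001.
(Check via u − w = 2F/√(2b): u − w = 27.48572, 2F/√(2b) = 27.48568.)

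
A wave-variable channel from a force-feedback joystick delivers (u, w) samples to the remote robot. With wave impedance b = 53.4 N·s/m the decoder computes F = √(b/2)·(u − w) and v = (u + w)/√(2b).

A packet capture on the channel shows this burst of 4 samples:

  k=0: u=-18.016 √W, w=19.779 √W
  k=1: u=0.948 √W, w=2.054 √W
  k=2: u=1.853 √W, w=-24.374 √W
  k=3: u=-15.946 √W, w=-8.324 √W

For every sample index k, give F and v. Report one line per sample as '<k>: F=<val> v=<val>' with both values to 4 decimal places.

k=0: u−w=-37.7950, u+w=1.7630; √(b/2)=5.1672, √(2b)=10.3344; F=5.1672×(-37.795)=-195.2945, v=1.7630/10.3344=0.1706
k=1: u−w=-1.1060, u+w=3.0020; √(b/2)=5.1672, √(2b)=10.3344; F=5.1672×(-1.106)=-5.7149, v=3.0020/10.3344=0.2905
k=2: u−w=26.2270, u+w=-22.5210; √(b/2)=5.1672, √(2b)=10.3344; F=5.1672×26.227=135.5203, v=-22.5210/10.3344=-2.1792
k=3: u−w=-7.6220, u+w=-24.2700; √(b/2)=5.1672, √(2b)=10.3344; F=5.1672×(-7.622)=-39.3844, v=-24.2700/10.3344=-2.3485

0: F=-195.2945 v=0.1706
1: F=-5.7149 v=0.2905
2: F=135.5203 v=-2.1792
3: F=-39.3844 v=-2.3485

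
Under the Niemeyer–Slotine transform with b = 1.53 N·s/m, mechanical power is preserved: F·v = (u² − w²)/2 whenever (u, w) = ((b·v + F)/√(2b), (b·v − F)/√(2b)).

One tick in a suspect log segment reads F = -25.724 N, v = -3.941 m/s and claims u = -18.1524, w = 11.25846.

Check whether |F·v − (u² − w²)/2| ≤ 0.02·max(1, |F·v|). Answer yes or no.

yes

F·v = (-25.724)×(-3.941) = 101.3783 W.
(u² − w²)/2 = (329.5096 − 126.7529)/2 = 101.3784 W.
|Δ| = 0.0001;  2% of max(1, |F·v|) = 2.0276.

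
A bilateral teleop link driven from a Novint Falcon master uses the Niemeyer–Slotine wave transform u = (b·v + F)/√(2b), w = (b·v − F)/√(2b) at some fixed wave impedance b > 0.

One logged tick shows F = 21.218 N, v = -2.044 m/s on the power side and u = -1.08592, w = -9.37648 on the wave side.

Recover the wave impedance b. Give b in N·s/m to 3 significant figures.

b = 13.1 N·s/m

u + w = -10.4624;  u + w = √(2b)·v, so √(2b) = -10.4624/(-2.044) = 5.1186.
b = (√(2b))²/2 = 26.2000/2 = 13.1000.
(Check via u − w = 2F/√(2b): u − w = 8.2906, 2F/√(2b) = 8.2906.)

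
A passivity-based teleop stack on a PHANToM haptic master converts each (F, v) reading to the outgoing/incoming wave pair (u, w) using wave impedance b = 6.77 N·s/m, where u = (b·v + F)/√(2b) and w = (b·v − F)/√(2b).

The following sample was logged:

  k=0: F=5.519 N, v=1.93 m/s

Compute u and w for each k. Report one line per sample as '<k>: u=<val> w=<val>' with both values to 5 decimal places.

k=0: b·v=6.77×1.93=13.06610; √(2b)=3.67967; u=(13.06610+5.519)/3.67967=5.05075, w=(13.06610−5.519)/3.67967=2.05102

0: u=5.05075 w=2.05102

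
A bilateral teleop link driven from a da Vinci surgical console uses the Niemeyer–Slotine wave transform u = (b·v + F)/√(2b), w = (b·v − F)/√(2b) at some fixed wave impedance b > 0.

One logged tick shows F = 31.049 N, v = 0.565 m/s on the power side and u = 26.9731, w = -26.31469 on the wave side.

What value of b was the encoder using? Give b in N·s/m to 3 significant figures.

b = 0.679 N·s/m

u + w = 0.65841;  u + w = √(2b)·v, so √(2b) = 0.65841/0.565 = 1.16533.
b = (√(2b))²/2 = 1.35799/2 = 0.67899.
(Check via u − w = 2F/√(2b): u − w = 53.28779, 2F/√(2b) = 53.28803.)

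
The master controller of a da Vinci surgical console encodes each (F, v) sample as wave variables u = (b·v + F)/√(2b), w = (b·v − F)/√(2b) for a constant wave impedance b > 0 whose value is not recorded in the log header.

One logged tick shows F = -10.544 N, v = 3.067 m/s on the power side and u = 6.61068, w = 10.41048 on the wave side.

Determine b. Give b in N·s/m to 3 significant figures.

b = 15.4 N·s/m

u + w = 17.02116;  u + w = √(2b)·v, so √(2b) = 17.02116/3.067 = 5.54978.
b = (√(2b))²/2 = 30.80000/2 = 15.40000.
(Check via u − w = 2F/√(2b): u − w = -3.79980, 2F/√(2b) = -3.79979.)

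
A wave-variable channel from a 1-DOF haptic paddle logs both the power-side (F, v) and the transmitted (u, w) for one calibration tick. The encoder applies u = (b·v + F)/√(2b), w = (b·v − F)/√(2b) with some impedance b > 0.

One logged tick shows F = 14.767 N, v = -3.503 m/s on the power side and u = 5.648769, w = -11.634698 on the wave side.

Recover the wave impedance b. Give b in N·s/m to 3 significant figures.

u + w = -5.985929;  u + w = √(2b)·v, so √(2b) = -5.985929/(-3.503) = 1.708801.
b = (√(2b))²/2 = 2.920000/2 = 1.460000.
(Check via u − w = 2F/√(2b): u − w = 17.283467, 2F/√(2b) = 17.283466.)

b = 1.46 N·s/m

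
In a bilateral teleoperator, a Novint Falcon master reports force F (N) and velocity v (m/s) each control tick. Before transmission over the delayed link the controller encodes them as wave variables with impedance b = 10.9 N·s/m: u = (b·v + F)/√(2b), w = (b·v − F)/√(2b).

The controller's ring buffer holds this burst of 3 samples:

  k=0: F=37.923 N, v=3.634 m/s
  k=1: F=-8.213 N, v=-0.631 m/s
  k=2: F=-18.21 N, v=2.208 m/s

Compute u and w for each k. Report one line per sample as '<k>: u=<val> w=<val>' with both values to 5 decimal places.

k=0: b·v=10.9×3.634=39.61060; √(2b)=4.66905; u=(39.61060+37.923)/4.66905=16.60587, w=(39.61060−37.923)/4.66905=0.36144
k=1: b·v=10.9×(-0.631)=-6.87790; √(2b)=4.66905; u=(-6.87790+(-8.213))/4.66905=-3.23212, w=(-6.87790−(-8.213))/4.66905=0.28595
k=2: b·v=10.9×2.208=24.06720; √(2b)=4.66905; u=(24.06720+(-18.21))/4.66905=1.25447, w=(24.06720−(-18.21))/4.66905=9.05478

0: u=16.60587 w=0.36144
1: u=-3.23212 w=0.28595
2: u=1.25447 w=9.05478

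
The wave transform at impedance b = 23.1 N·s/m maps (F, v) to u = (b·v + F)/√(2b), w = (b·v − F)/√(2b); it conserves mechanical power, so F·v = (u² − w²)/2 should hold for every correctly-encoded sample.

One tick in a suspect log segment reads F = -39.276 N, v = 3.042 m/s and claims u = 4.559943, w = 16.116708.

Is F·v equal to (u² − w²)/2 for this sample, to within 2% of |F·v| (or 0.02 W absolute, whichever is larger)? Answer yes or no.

yes

F·v = (-39.276)×3.042 = -119.477592 W.
(u² − w²)/2 = (20.793080 − 259.748277)/2 = -119.477598 W.
|Δ| = 0.000006;  2% of max(1, |F·v|) = 2.389552.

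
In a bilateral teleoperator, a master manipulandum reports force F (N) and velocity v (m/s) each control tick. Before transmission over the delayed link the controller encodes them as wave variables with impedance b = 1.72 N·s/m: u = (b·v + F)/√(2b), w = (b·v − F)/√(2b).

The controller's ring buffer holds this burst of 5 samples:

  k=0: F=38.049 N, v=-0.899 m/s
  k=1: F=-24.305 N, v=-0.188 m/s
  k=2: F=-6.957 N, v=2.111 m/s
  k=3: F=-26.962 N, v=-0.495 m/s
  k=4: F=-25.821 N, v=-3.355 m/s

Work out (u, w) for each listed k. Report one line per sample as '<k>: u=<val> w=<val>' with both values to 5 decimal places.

k=0: b·v=1.72×(-0.899)=-1.54628; √(2b)=1.85472; u=(-1.54628+38.049)/1.85472=19.68095, w=(-1.54628−38.049)/1.85472=-21.34834
k=1: b·v=1.72×(-0.188)=-0.32336; √(2b)=1.85472; u=(-0.32336+(-24.305))/1.85472=-13.27872, w=(-0.32336−(-24.305))/1.85472=12.93003
k=2: b·v=1.72×2.111=3.63092; √(2b)=1.85472; u=(3.63092+(-6.957))/1.85472=-1.79330, w=(3.63092−(-6.957))/1.85472=5.70862
k=3: b·v=1.72×(-0.495)=-0.85140; √(2b)=1.85472; u=(-0.85140+(-26.962))/1.85472=-14.99598, w=(-0.85140−(-26.962))/1.85472=14.07789
k=4: b·v=1.72×(-3.355)=-5.77060; √(2b)=1.85472; u=(-5.77060+(-25.821))/1.85472=-17.03305, w=(-5.77060−(-25.821))/1.85472=10.81045

0: u=19.68095 w=-21.34834
1: u=-13.27872 w=12.93003
2: u=-1.79330 w=5.70862
3: u=-14.99598 w=14.07789
4: u=-17.03305 w=10.81045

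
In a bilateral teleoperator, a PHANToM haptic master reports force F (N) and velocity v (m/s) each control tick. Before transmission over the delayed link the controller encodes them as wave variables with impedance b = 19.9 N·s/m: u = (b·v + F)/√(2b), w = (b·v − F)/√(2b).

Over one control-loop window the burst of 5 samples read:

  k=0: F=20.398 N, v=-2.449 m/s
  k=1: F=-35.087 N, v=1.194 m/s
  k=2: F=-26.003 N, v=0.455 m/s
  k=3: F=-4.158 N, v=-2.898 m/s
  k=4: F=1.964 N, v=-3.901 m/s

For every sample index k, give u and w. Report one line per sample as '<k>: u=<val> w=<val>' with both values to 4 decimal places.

0: u=-4.4917 w=-10.9583
1: u=-1.7954 w=9.3280
2: u=-2.6865 w=5.5570
3: u=-9.8004 w=-8.4823
4: u=-11.9939 w=-12.6165

k=0: b·v=19.9×(-2.449)=-48.7351; √(2b)=6.3087; u=(-48.7351+20.398)/6.3087=-4.4917, w=(-48.7351−20.398)/6.3087=-10.9583
k=1: b·v=19.9×1.194=23.7606; √(2b)=6.3087; u=(23.7606+(-35.087))/6.3087=-1.7954, w=(23.7606−(-35.087))/6.3087=9.3280
k=2: b·v=19.9×0.455=9.0545; √(2b)=6.3087; u=(9.0545+(-26.003))/6.3087=-2.6865, w=(9.0545−(-26.003))/6.3087=5.5570
k=3: b·v=19.9×(-2.898)=-57.6702; √(2b)=6.3087; u=(-57.6702+(-4.158))/6.3087=-9.8004, w=(-57.6702−(-4.158))/6.3087=-8.4823
k=4: b·v=19.9×(-3.901)=-77.6299; √(2b)=6.3087; u=(-77.6299+1.964)/6.3087=-11.9939, w=(-77.6299−1.964)/6.3087=-12.6165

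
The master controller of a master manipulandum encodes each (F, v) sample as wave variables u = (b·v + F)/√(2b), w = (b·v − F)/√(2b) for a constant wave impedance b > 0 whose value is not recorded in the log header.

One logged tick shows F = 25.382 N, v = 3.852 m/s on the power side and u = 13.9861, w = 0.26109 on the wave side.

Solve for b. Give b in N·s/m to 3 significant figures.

u + w = 14.24719;  u + w = √(2b)·v, so √(2b) = 14.24719/3.852 = 3.69865.
b = (√(2b))²/2 = 13.67999/2 = 6.84000.
(Check via u − w = 2F/√(2b): u − w = 13.72501, 2F/√(2b) = 13.72502.)

b = 6.84 N·s/m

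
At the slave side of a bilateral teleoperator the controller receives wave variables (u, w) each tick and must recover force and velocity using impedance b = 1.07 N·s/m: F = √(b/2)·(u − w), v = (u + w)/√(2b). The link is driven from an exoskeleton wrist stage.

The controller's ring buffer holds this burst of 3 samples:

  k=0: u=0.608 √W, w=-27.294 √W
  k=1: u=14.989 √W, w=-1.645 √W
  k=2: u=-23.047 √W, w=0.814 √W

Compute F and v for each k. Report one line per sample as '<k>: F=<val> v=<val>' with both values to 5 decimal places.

0: F=20.40855 v=-18.24217
1: F=12.16672 v=9.12177
2: F=-17.45282 v=-15.19817

k=0: u−w=27.90200, u+w=-26.68600; √(b/2)=0.73144, √(2b)=1.46287; F=0.73144×27.902=20.40855, v=-26.68600/1.46287=-18.24217
k=1: u−w=16.63400, u+w=13.34400; √(b/2)=0.73144, √(2b)=1.46287; F=0.73144×16.634=12.16672, v=13.34400/1.46287=9.12177
k=2: u−w=-23.86100, u+w=-22.23300; √(b/2)=0.73144, √(2b)=1.46287; F=0.73144×(-23.861)=-17.45282, v=-22.23300/1.46287=-15.19817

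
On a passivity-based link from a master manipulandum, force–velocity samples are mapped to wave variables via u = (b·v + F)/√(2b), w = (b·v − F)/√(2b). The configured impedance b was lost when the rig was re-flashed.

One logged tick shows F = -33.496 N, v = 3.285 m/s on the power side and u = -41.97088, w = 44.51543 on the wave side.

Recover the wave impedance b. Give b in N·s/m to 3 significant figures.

b = 0.3 N·s/m

u + w = 2.54455;  u + w = √(2b)·v, so √(2b) = 2.54455/3.285 = 0.77460.
b = (√(2b))²/2 = 0.60000/2 = 0.30000.
(Check via u − w = 2F/√(2b): u − w = -86.48631, 2F/√(2b) = -86.48630.)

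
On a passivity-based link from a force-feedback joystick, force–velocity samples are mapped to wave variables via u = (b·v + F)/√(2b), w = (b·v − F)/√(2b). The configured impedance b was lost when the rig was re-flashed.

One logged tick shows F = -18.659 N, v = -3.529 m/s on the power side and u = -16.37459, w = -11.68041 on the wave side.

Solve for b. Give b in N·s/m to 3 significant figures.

b = 31.6 N·s/m

u + w = -28.05500;  u + w = √(2b)·v, so √(2b) = -28.05500/(-3.529) = 7.94984.
b = (√(2b))²/2 = 63.20002/2 = 31.60001.
(Check via u − w = 2F/√(2b): u − w = -4.69418, 2F/√(2b) = -4.69418.)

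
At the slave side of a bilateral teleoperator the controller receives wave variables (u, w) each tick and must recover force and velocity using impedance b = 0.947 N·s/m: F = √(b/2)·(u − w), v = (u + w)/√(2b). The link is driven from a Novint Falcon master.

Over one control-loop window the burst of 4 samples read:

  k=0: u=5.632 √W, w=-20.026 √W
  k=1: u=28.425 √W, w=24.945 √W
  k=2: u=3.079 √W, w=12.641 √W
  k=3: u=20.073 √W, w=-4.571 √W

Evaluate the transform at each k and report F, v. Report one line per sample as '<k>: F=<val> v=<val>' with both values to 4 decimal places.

k=0: u−w=25.6580, u+w=-14.3940; √(b/2)=0.6881, √(2b)=1.3762; F=0.6881×25.658=17.6556, v=-14.3940/1.3762=-10.4590
k=1: u−w=3.4800, u+w=53.3700; √(b/2)=0.6881, √(2b)=1.3762; F=0.6881×3.48=2.3946, v=53.3700/1.3762=38.7799
k=2: u−w=-9.5620, u+w=15.7200; √(b/2)=0.6881, √(2b)=1.3762; F=0.6881×(-9.562)=-6.5797, v=15.7200/1.3762=11.4225
k=3: u−w=24.6440, u+w=15.5020; √(b/2)=0.6881, √(2b)=1.3762; F=0.6881×24.644=16.9579, v=15.5020/1.3762=11.2641

0: F=17.6556 v=-10.4590
1: F=2.3946 v=38.7799
2: F=-6.5797 v=11.4225
3: F=16.9579 v=11.2641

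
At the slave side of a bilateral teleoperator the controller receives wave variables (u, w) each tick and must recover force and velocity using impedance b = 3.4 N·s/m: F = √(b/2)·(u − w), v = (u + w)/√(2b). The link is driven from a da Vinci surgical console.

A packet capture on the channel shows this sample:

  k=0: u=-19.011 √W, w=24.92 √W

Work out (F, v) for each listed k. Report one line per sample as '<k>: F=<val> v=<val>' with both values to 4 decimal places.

0: F=-57.2790 v=2.2660

k=0: u−w=-43.9310, u+w=5.9090; √(b/2)=1.3038, √(2b)=2.6077; F=1.3038×(-43.931)=-57.2790, v=5.9090/2.6077=2.2660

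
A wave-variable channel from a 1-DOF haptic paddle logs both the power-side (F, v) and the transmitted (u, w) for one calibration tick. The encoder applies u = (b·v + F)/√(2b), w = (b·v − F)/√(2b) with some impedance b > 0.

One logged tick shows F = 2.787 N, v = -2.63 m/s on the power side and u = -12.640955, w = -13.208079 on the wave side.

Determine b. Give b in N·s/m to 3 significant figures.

b = 48.3 N·s/m

u + w = -25.849034;  u + w = √(2b)·v, so √(2b) = -25.849034/(-2.63) = 9.828530.
b = (√(2b))²/2 = 96.600003/2 = 48.300001.
(Check via u − w = 2F/√(2b): u − w = 0.567124, 2F/√(2b) = 0.567124.)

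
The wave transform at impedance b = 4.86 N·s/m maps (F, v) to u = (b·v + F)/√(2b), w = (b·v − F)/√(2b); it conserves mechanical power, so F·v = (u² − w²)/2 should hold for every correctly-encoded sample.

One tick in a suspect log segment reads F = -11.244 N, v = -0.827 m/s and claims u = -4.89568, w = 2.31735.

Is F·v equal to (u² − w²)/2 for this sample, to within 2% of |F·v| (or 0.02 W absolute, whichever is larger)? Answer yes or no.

F·v = (-11.244)×(-0.827) = 9.2988 W.
(u² − w²)/2 = (23.9677 − 5.3701)/2 = 9.2988 W.
|Δ| = 0.0000;  2% of max(1, |F·v|) = 0.1860.

yes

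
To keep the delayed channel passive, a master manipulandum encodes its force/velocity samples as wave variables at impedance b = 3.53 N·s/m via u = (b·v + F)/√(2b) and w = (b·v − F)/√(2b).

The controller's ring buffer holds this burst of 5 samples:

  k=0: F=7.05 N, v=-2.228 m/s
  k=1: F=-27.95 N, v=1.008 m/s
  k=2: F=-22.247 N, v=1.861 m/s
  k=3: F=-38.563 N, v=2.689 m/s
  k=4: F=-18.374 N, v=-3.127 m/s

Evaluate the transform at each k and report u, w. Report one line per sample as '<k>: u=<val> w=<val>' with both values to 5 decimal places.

0: u=-0.30667 w=-5.61327
1: u=-9.17996 w=11.85828
2: u=-5.90037 w=10.84517
3: u=-10.94095 w=18.08580
4: u=-11.06947 w=2.76082

k=0: b·v=3.53×(-2.228)=-7.86484; √(2b)=2.65707; u=(-7.86484+7.05)/2.65707=-0.30667, w=(-7.86484−7.05)/2.65707=-5.61327
k=1: b·v=3.53×1.008=3.55824; √(2b)=2.65707; u=(3.55824+(-27.95))/2.65707=-9.17996, w=(3.55824−(-27.95))/2.65707=11.85828
k=2: b·v=3.53×1.861=6.56933; √(2b)=2.65707; u=(6.56933+(-22.247))/2.65707=-5.90037, w=(6.56933−(-22.247))/2.65707=10.84517
k=3: b·v=3.53×2.689=9.49217; √(2b)=2.65707; u=(9.49217+(-38.563))/2.65707=-10.94095, w=(9.49217−(-38.563))/2.65707=18.08580
k=4: b·v=3.53×(-3.127)=-11.03831; √(2b)=2.65707; u=(-11.03831+(-18.374))/2.65707=-11.06947, w=(-11.03831−(-18.374))/2.65707=2.76082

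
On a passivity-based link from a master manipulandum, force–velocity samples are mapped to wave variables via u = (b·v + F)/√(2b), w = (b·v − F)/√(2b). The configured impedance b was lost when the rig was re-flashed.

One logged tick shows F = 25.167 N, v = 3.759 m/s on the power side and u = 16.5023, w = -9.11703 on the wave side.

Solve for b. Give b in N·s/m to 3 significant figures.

b = 1.93 N·s/m

u + w = 7.3853;  u + w = √(2b)·v, so √(2b) = 7.3853/3.759 = 1.9647.
b = (√(2b))²/2 = 3.8600/2 = 1.9300.
(Check via u − w = 2F/√(2b): u − w = 25.6193, 2F/√(2b) = 25.6193.)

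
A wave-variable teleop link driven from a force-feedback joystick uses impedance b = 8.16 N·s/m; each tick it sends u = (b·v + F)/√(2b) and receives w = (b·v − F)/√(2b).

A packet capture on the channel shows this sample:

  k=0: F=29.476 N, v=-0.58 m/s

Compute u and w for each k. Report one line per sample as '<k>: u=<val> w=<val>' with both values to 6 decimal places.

k=0: b·v=8.16×(-0.58)=-4.732800; √(2b)=4.039802; u=(-4.732800+29.476)/4.039802=6.124855, w=(-4.732800−29.476)/4.039802=-8.467940

0: u=6.124855 w=-8.467940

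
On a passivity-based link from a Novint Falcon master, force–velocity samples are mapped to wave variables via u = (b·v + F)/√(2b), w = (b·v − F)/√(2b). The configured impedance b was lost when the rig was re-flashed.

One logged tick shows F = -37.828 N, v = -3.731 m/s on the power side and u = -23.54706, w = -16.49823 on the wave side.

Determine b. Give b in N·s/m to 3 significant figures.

u + w = -40.04529;  u + w = √(2b)·v, so √(2b) = -40.04529/(-3.731) = 10.73313.
b = (√(2b))²/2 = 115.19998/2 = 57.59999.
(Check via u − w = 2F/√(2b): u − w = -7.04883, 2F/√(2b) = -7.04883.)

b = 57.6 N·s/m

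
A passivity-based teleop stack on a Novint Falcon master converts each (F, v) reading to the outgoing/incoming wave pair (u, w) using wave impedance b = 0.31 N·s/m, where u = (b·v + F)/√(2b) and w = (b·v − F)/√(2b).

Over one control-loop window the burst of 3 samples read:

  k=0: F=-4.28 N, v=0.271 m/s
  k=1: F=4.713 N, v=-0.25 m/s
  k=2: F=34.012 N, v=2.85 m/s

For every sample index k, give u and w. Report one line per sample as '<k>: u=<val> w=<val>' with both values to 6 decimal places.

0: u=-5.328913 w=5.542298
1: u=5.887091 w=-6.083941
2: u=44.317329 w=-42.073237

k=0: b·v=0.31×0.271=0.084010; √(2b)=0.787401; u=(0.084010+(-4.28))/0.787401=-5.328913, w=(0.084010−(-4.28))/0.787401=5.542298
k=1: b·v=0.31×(-0.25)=-0.077500; √(2b)=0.787401; u=(-0.077500+4.713)/0.787401=5.887091, w=(-0.077500−4.713)/0.787401=-6.083941
k=2: b·v=0.31×2.85=0.883500; √(2b)=0.787401; u=(0.883500+34.012)/0.787401=44.317329, w=(0.883500−34.012)/0.787401=-42.073237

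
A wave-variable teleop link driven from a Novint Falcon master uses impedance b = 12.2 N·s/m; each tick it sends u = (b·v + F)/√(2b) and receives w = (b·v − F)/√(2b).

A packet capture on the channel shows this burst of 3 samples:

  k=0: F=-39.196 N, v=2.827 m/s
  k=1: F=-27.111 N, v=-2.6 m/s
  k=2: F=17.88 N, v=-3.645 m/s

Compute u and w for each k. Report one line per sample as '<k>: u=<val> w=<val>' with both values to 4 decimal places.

k=0: b·v=12.2×2.827=34.4894; √(2b)=4.9396; u=(34.4894+(-39.196))/4.9396=-0.9528, w=(34.4894−(-39.196))/4.9396=14.9172
k=1: b·v=12.2×(-2.6)=-31.7200; √(2b)=4.9396; u=(-31.7200+(-27.111))/4.9396=-11.9100, w=(-31.7200−(-27.111))/4.9396=-0.9331
k=2: b·v=12.2×(-3.645)=-44.4690; √(2b)=4.9396; u=(-44.4690+17.88)/4.9396=-5.3828, w=(-44.4690−17.88)/4.9396=-12.6222

0: u=-0.9528 w=14.9172
1: u=-11.9100 w=-0.9331
2: u=-5.3828 w=-12.6222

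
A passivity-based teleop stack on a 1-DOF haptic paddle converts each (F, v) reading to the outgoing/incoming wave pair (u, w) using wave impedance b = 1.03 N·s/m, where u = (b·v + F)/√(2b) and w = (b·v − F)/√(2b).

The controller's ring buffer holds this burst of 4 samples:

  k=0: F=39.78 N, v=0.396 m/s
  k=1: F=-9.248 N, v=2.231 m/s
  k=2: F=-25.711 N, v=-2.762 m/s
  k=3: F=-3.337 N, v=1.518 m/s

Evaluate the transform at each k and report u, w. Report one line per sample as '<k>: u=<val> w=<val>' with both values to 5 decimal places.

k=0: b·v=1.03×0.396=0.40788; √(2b)=1.43527; u=(0.40788+39.78)/1.43527=28.00022, w=(0.40788−39.78)/1.43527=-27.43186
k=1: b·v=1.03×2.231=2.29793; √(2b)=1.43527; u=(2.29793+(-9.248))/1.43527=-4.84234, w=(2.29793−(-9.248))/1.43527=8.04443
k=2: b·v=1.03×(-2.762)=-2.84486; √(2b)=1.43527; u=(-2.84486+(-25.711))/1.43527=-19.89581, w=(-2.84486−(-25.711))/1.43527=15.93159
k=3: b·v=1.03×1.518=1.56354; √(2b)=1.43527; u=(1.56354+(-3.337))/1.43527=-1.23563, w=(1.56354−(-3.337))/1.43527=3.41437

0: u=28.00022 w=-27.43186
1: u=-4.84234 w=8.04443
2: u=-19.89581 w=15.93159
3: u=-1.23563 w=3.41437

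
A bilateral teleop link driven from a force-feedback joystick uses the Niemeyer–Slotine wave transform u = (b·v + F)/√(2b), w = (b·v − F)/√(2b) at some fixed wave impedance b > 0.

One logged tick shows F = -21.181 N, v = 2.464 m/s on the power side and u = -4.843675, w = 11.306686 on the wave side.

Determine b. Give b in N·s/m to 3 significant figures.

b = 3.44 N·s/m

u + w = 6.463011;  u + w = √(2b)·v, so √(2b) = 6.463011/2.464 = 2.622975.
b = (√(2b))²/2 = 6.879999/2 = 3.440000.
(Check via u − w = 2F/√(2b): u − w = -16.150361, 2F/√(2b) = -16.150362.)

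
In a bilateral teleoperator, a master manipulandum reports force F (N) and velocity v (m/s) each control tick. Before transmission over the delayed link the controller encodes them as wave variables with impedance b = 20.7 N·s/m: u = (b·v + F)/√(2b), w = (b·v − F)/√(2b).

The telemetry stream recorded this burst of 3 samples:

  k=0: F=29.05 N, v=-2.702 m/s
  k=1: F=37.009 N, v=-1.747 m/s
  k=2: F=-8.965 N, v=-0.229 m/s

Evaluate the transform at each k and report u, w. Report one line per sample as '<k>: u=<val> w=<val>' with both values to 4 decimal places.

0: u=-4.1778 w=-13.2076
1: u=0.1315 w=-11.3722
2: u=-2.1300 w=0.6566

k=0: b·v=20.7×(-2.702)=-55.9314; √(2b)=6.4343; u=(-55.9314+29.05)/6.4343=-4.1778, w=(-55.9314−29.05)/6.4343=-13.2076
k=1: b·v=20.7×(-1.747)=-36.1629; √(2b)=6.4343; u=(-36.1629+37.009)/6.4343=0.1315, w=(-36.1629−37.009)/6.4343=-11.3722
k=2: b·v=20.7×(-0.229)=-4.7403; √(2b)=6.4343; u=(-4.7403+(-8.965))/6.4343=-2.1300, w=(-4.7403−(-8.965))/6.4343=0.6566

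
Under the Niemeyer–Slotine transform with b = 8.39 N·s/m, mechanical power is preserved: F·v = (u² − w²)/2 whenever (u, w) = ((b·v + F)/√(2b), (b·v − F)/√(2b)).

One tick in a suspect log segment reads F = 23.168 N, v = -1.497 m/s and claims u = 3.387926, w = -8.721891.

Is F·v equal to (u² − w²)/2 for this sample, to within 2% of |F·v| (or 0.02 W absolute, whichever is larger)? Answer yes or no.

no

F·v = 23.168×(-1.497) = -34.682496 W.
(u² − w²)/2 = (11.478043 − 76.071383)/2 = -32.296670 W.
|Δ| = 2.385826;  2% of max(1, |F·v|) = 0.693650.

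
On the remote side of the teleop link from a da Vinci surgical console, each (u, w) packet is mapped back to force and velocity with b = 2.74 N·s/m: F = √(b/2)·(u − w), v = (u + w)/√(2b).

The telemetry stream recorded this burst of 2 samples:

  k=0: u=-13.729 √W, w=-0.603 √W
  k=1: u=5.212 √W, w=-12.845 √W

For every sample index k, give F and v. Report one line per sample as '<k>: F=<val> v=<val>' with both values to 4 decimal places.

0: F=-15.3636 v=-6.1223
1: F=21.1352 v=-3.2607

k=0: u−w=-13.1260, u+w=-14.3320; √(b/2)=1.1705, √(2b)=2.3409; F=1.1705×(-13.126)=-15.3636, v=-14.3320/2.3409=-6.1223
k=1: u−w=18.0570, u+w=-7.6330; √(b/2)=1.1705, √(2b)=2.3409; F=1.1705×18.057=21.1352, v=-7.6330/2.3409=-3.2607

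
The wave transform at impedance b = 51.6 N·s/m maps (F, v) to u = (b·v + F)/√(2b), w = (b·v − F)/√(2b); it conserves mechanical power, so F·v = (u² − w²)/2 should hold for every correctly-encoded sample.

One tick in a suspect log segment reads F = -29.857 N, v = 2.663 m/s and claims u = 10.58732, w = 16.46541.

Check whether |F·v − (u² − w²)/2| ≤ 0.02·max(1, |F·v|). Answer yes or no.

yes

F·v = (-29.857)×2.663 = -79.50919 W.
(u² − w²)/2 = (112.09134 − 271.10973)/2 = -79.50919 W.
|Δ| = 0.00000;  2% of max(1, |F·v|) = 1.59018.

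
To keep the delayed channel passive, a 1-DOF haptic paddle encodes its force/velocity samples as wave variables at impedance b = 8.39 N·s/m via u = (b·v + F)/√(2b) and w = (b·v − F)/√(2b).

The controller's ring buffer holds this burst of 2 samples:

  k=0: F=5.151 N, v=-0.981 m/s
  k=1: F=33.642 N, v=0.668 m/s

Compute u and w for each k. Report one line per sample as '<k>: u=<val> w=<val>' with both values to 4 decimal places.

0: u=-0.7518 w=-3.2667
1: u=9.5809 w=-6.8445

k=0: b·v=8.39×(-0.981)=-8.2306; √(2b)=4.0963; u=(-8.2306+5.151)/4.0963=-0.7518, w=(-8.2306−5.151)/4.0963=-3.2667
k=1: b·v=8.39×0.668=5.6045; √(2b)=4.0963; u=(5.6045+33.642)/4.0963=9.5809, w=(5.6045−33.642)/4.0963=-6.8445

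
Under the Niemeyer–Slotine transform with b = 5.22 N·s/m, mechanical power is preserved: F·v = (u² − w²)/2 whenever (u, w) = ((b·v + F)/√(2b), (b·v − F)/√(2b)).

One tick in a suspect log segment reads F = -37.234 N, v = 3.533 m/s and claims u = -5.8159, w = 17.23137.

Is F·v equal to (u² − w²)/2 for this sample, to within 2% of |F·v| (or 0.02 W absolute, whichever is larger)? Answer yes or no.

yes

F·v = (-37.234)×3.533 = -131.54772 W.
(u² − w²)/2 = (33.82469 − 296.92011)/2 = -131.54771 W.
|Δ| = 0.00001;  2% of max(1, |F·v|) = 2.63095.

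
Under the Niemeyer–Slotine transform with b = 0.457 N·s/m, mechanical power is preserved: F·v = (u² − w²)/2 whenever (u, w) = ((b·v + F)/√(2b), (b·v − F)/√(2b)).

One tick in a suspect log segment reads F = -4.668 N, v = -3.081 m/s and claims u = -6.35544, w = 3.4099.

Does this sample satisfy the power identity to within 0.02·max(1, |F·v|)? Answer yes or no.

yes

F·v = (-4.668)×(-3.081) = 14.38211 W.
(u² − w²)/2 = (40.39162 − 11.62742)/2 = 14.38210 W.
|Δ| = 0.00001;  2% of max(1, |F·v|) = 0.28764.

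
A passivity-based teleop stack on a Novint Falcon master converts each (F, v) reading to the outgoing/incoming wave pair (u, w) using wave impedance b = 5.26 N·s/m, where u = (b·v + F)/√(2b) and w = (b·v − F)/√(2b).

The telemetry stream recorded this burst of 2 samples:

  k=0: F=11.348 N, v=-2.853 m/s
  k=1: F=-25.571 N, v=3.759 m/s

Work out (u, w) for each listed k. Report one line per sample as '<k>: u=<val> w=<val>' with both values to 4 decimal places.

0: u=-1.1281 w=-8.1255
1: u=-1.7878 w=13.9800

k=0: b·v=5.26×(-2.853)=-15.0068; √(2b)=3.2435; u=(-15.0068+11.348)/3.2435=-1.1281, w=(-15.0068−11.348)/3.2435=-8.1255
k=1: b·v=5.26×3.759=19.7723; √(2b)=3.2435; u=(19.7723+(-25.571))/3.2435=-1.7878, w=(19.7723−(-25.571))/3.2435=13.9800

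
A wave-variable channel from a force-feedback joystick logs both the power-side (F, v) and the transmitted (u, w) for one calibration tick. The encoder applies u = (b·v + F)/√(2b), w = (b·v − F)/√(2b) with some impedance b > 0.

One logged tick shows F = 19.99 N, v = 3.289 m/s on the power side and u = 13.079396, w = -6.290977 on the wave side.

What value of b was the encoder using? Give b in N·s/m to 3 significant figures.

u + w = 6.788419;  u + w = √(2b)·v, so √(2b) = 6.788419/3.289 = 2.063977.
b = (√(2b))²/2 = 4.259999/2 = 2.130000.
(Check via u − w = 2F/√(2b): u − w = 19.370373, 2F/√(2b) = 19.370375.)

b = 2.13 N·s/m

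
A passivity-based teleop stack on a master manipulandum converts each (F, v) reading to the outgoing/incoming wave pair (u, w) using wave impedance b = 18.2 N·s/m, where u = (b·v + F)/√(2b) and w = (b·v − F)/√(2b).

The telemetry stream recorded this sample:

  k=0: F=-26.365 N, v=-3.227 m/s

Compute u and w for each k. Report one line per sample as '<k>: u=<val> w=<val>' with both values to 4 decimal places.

k=0: b·v=18.2×(-3.227)=-58.7314; √(2b)=6.0332; u=(-58.7314+(-26.365))/6.0332=-14.1046, w=(-58.7314−(-26.365))/6.0332=-5.3647

0: u=-14.1046 w=-5.3647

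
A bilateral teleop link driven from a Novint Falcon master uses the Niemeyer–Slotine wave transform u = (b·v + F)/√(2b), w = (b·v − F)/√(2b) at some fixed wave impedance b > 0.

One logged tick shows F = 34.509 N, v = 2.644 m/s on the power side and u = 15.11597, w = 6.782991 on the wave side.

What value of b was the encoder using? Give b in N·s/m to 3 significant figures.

u + w = 21.898961;  u + w = √(2b)·v, so √(2b) = 21.898961/2.644 = 8.282512.
b = (√(2b))²/2 = 68.600000/2 = 34.300000.
(Check via u − w = 2F/√(2b): u − w = 8.332979, 2F/√(2b) = 8.332979.)

b = 34.3 N·s/m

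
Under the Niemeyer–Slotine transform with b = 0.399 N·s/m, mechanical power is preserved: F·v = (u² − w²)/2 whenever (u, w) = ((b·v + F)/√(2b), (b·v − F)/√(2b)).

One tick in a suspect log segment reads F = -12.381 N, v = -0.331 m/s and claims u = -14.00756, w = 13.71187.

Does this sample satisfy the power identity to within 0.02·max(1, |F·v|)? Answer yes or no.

F·v = (-12.381)×(-0.331) = 4.0981 W.
(u² − w²)/2 = (196.2117 − 188.0154)/2 = 4.0982 W.
|Δ| = 0.0001;  2% of max(1, |F·v|) = 0.0820.

yes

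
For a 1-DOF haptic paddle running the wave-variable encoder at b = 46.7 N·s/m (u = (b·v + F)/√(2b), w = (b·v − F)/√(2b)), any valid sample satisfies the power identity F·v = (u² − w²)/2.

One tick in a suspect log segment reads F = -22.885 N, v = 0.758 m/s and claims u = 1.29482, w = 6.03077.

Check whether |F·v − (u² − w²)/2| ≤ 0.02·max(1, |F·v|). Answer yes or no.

F·v = (-22.885)×0.758 = -17.3468 W.
(u² − w²)/2 = (1.6766 − 36.3702)/2 = -17.3468 W.
|Δ| = 0.0000;  2% of max(1, |F·v|) = 0.3469.

yes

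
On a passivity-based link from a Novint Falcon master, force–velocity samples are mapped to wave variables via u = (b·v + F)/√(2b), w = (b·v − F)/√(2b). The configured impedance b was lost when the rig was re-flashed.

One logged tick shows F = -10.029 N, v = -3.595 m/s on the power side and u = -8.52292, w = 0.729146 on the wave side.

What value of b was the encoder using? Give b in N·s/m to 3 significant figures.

b = 2.35 N·s/m

u + w = -7.793774;  u + w = √(2b)·v, so √(2b) = -7.793774/(-3.595) = 2.167948.
b = (√(2b))²/2 = 4.700000/2 = 2.350000.
(Check via u − w = 2F/√(2b): u − w = -9.252066, 2F/√(2b) = -9.252066.)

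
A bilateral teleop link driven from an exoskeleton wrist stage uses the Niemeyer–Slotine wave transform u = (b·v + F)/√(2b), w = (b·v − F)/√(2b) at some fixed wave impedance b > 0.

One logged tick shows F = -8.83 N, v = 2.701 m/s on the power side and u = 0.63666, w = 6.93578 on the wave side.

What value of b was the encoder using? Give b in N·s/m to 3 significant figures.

b = 3.93 N·s/m

u + w = 7.57244;  u + w = √(2b)·v, so √(2b) = 7.57244/2.701 = 2.80357.
b = (√(2b))²/2 = 7.86000/2 = 3.93000.
(Check via u − w = 2F/√(2b): u − w = -6.29912, 2F/√(2b) = -6.29911.)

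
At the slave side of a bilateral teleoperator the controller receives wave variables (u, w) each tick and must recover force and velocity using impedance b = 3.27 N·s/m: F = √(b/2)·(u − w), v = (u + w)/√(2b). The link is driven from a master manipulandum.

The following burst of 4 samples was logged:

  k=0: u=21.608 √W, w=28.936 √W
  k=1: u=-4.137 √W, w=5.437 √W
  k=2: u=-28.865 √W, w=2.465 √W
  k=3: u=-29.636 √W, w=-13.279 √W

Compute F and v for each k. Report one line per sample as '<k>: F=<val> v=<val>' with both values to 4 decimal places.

k=0: u−w=-7.3280, u+w=50.5440; √(b/2)=1.2787, √(2b)=2.5573; F=1.2787×(-7.328)=-9.3701, v=50.5440/2.5573=19.7643
k=1: u−w=-9.5740, u+w=1.3000; √(b/2)=1.2787, √(2b)=2.5573; F=1.2787×(-9.574)=-12.2420, v=1.3000/2.5573=0.5083
k=2: u−w=-31.3300, u+w=-26.4000; √(b/2)=1.2787, √(2b)=2.5573; F=1.2787×(-31.33)=-40.0608, v=-26.4000/2.5573=-10.3232
k=3: u−w=-16.3570, u+w=-42.9150; √(b/2)=1.2787, √(2b)=2.5573; F=1.2787×(-16.357)=-20.9152, v=-42.9150/2.5573=-16.7811

0: F=-9.3701 v=19.7643
1: F=-12.2420 v=0.5083
2: F=-40.0608 v=-10.3232
3: F=-20.9152 v=-16.7811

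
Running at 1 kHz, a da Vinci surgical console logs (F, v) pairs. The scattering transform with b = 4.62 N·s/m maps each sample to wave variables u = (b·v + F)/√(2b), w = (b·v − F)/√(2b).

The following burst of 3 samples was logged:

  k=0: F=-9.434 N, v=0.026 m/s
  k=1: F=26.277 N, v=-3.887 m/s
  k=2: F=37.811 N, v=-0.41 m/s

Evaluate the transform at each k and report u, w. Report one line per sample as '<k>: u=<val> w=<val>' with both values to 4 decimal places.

0: u=-3.0640 w=3.1431
1: u=2.7368 w=-14.5522
2: u=11.8158 w=-13.0621

k=0: b·v=4.62×0.026=0.1201; √(2b)=3.0397; u=(0.1201+(-9.434))/3.0397=-3.0640, w=(0.1201−(-9.434))/3.0397=3.1431
k=1: b·v=4.62×(-3.887)=-17.9579; √(2b)=3.0397; u=(-17.9579+26.277)/3.0397=2.7368, w=(-17.9579−26.277)/3.0397=-14.5522
k=2: b·v=4.62×(-0.41)=-1.8942; √(2b)=3.0397; u=(-1.8942+37.811)/3.0397=11.8158, w=(-1.8942−37.811)/3.0397=-13.0621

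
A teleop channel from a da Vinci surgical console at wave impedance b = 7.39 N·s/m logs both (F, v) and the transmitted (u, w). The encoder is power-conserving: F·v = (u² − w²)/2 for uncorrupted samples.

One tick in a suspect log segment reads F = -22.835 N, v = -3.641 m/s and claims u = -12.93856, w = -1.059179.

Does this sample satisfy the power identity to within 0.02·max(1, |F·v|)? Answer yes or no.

yes

F·v = (-22.835)×(-3.641) = 83.142235 W.
(u² − w²)/2 = (167.406335 − 1.121860)/2 = 83.142237 W.
|Δ| = 0.000002;  2% of max(1, |F·v|) = 1.662845.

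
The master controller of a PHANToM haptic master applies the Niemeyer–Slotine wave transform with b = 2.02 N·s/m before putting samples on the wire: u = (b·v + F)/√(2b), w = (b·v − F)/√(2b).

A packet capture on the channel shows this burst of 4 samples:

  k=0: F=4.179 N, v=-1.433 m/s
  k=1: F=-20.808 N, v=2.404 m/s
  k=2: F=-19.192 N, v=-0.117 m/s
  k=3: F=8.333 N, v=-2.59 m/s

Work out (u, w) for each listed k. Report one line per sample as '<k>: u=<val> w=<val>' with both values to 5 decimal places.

k=0: b·v=2.02×(-1.433)=-2.89466; √(2b)=2.00998; u=(-2.89466+4.179)/2.00998=0.63898, w=(-2.89466−4.179)/2.00998=-3.51928
k=1: b·v=2.02×2.404=4.85608; √(2b)=2.00998; u=(4.85608+(-20.808))/2.00998=-7.93638, w=(4.85608−(-20.808))/2.00998=12.76836
k=2: b·v=2.02×(-0.117)=-0.23634; √(2b)=2.00998; u=(-0.23634+(-19.192))/2.00998=-9.66596, w=(-0.23634−(-19.192))/2.00998=9.43079
k=3: b·v=2.02×(-2.59)=-5.23180; √(2b)=2.00998; u=(-5.23180+8.333)/2.00998=1.54290, w=(-5.23180−8.333)/2.00998=-6.74874

0: u=0.63898 w=-3.51928
1: u=-7.93638 w=12.76836
2: u=-9.66596 w=9.43079
3: u=1.54290 w=-6.74874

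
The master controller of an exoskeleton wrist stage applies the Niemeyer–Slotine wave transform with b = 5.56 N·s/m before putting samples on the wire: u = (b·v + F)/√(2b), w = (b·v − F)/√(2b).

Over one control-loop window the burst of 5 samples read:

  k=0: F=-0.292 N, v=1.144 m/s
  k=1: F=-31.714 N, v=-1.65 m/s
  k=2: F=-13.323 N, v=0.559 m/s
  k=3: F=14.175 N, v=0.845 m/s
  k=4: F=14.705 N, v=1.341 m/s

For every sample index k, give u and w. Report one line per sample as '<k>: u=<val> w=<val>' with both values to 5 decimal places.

0: u=1.81986 w=1.99499
1: u=-12.26150 w=6.75930
2: u=-3.06326 w=4.92734
3: u=5.65970 w=-2.84190
4: u=6.64563 w=-2.17384

k=0: b·v=5.56×1.144=6.36064; √(2b)=3.33467; u=(6.36064+(-0.292))/3.33467=1.81986, w=(6.36064−(-0.292))/3.33467=1.99499
k=1: b·v=5.56×(-1.65)=-9.17400; √(2b)=3.33467; u=(-9.17400+(-31.714))/3.33467=-12.26150, w=(-9.17400−(-31.714))/3.33467=6.75930
k=2: b·v=5.56×0.559=3.10804; √(2b)=3.33467; u=(3.10804+(-13.323))/3.33467=-3.06326, w=(3.10804−(-13.323))/3.33467=4.92734
k=3: b·v=5.56×0.845=4.69820; √(2b)=3.33467; u=(4.69820+14.175)/3.33467=5.65970, w=(4.69820−14.175)/3.33467=-2.84190
k=4: b·v=5.56×1.341=7.45596; √(2b)=3.33467; u=(7.45596+14.705)/3.33467=6.64563, w=(7.45596−14.705)/3.33467=-2.17384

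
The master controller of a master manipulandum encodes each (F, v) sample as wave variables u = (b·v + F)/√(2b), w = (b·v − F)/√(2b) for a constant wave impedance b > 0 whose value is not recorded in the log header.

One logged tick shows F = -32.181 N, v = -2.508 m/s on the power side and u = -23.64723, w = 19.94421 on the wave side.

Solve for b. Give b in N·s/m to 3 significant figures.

u + w = -3.70302;  u + w = √(2b)·v, so √(2b) = -3.70302/(-2.508) = 1.47648.
b = (√(2b))²/2 = 2.18000/2 = 1.09000.
(Check via u − w = 2F/√(2b): u − w = -43.59144, 2F/√(2b) = -43.59142.)

b = 1.09 N·s/m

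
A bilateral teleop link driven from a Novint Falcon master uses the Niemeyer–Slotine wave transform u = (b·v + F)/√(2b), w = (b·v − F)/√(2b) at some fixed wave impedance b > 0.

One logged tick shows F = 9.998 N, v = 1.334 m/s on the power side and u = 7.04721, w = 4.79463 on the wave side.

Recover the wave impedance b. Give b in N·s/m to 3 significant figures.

u + w = 11.8418;  u + w = √(2b)·v, so √(2b) = 11.8418/1.334 = 8.8769.
b = (√(2b))²/2 = 78.8001/2 = 39.4000.
(Check via u − w = 2F/√(2b): u − w = 2.2526, 2F/√(2b) = 2.2526.)

b = 39.4 N·s/m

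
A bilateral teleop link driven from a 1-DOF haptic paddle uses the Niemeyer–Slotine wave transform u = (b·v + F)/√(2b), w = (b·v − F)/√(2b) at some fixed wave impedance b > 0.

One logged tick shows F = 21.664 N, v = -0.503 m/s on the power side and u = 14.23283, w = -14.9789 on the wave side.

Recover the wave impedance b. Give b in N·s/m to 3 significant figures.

u + w = -0.7461;  u + w = √(2b)·v, so √(2b) = -0.7461/(-0.503) = 1.4832.
b = (√(2b))²/2 = 2.2000/2 = 1.1000.
(Check via u − w = 2F/√(2b): u − w = 29.2117, 2F/√(2b) = 29.2117.)

b = 1.1 N·s/m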